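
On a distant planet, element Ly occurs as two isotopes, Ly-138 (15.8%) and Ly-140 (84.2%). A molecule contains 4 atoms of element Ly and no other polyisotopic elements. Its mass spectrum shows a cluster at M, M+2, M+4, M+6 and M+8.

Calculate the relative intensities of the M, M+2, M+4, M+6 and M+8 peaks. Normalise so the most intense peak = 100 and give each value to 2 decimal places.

0.12 : 2.64 : 21.13 : 75.06 : 100.00

Expanding (0.158 + 0.842)^4:
P(M) = 0.158^4 = 0.000623
P(M+2) = 4 × 0.158^3 × 0.842^1 = 0.013284
P(M+4) = 6 × 0.158^2 × 0.842^2 = 0.106191
P(M+6) = 4 × 0.158^1 × 0.842^3 = 0.377271
P(M+8) = 0.842^4 = 0.502630
The M+8 peak is largest (0.502630); scaling to 100 gives 0.12 : 2.64 : 21.13 : 75.06 : 100.00.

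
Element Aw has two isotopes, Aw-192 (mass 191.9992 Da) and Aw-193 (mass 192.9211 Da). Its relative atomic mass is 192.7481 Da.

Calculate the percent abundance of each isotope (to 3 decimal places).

Writing the weighted mean with unknown fraction x of Aw-192:
191.9992·x + 192.9211·(1 − x) = 192.7481
(191.9992 − 192.9211)·x = 192.7481 − 192.9211
x = -0.1730 / -0.9219 = 0.18766 → 18.766% Aw-192, 81.234% Aw-193.

Aw-192: 18.766%, Aw-193: 81.234%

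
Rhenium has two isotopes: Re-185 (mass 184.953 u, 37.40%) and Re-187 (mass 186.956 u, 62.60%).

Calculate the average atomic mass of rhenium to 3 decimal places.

186.207 u

Ar = Σ fᵢ·mᵢ = 0.3740 × 184.953 + 0.6260 × 186.956
= 69.1724 + 117.0345 = 186.2069 u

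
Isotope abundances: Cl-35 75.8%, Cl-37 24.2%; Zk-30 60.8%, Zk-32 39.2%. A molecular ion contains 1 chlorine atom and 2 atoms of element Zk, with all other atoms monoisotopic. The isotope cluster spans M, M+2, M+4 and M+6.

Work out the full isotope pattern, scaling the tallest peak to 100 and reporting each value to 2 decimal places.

62.16 : 100.00 : 51.43 : 8.25

Chlorine pattern (n=1): 0.7580 : 0.2420
Element Zk pattern (n=2): 0.369664 : 0.476672 : 0.153664
Convolve the two distributions (both contribute in 2-u steps):
  M: 0.7580×0.369664 = 0.280205
  M+2: 0.7580×0.476672 + 0.2420×0.369664 = 0.450776
  M+4: 0.7580×0.153664 + 0.2420×0.476672 = 0.231832
  M+6: 0.2420×0.153664 = 0.037187
Scale to base peak (0.450776) = 100: 62.16 : 100.00 : 51.43 : 8.25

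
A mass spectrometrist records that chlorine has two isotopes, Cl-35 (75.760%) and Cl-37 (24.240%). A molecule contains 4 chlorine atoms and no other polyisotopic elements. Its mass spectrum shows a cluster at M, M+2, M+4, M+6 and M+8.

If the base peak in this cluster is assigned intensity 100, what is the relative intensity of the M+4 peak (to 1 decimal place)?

Binomial terms of (0.75760 + 0.24240)^4: M 0.3294, M+2 0.4216, M+4 0.2023, M+6 0.0432, M+8 0.0035 → M+2 is the base peak.
P(M+2) = C(4,1) × 0.75760^3 × 0.24240^1 = 4 × 0.4348304 × 0.2424 = 0.421612 (base)
P(M+4) = C(4,2) × 0.75760^2 × 0.24240^2 = 6 × 0.57395776 × 0.05875776 = 0.202347
Relative intensity = 0.202347 / 0.421612 × 100 = 48.0

48.0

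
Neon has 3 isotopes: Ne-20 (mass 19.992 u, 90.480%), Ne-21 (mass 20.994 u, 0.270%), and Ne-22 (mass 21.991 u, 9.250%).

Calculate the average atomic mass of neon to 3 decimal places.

20.180 u

Weight each isotope mass by its fractional abundance: 0.90480 × 19.992 + 0.00270 × 20.994 + 0.09250 × 21.991
= 18.0888 + 0.0567 + 2.0342 = 20.1797 u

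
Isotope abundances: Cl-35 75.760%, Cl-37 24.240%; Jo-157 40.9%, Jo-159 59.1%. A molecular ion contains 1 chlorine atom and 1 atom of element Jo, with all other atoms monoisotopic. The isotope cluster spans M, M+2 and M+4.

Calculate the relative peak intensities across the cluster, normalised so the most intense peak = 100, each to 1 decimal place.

56.7 : 100.0 : 26.2

Chlorine pattern (n=1): 0.7576 : 0.2424
Element Jo pattern (n=1): 0.4090 : 0.5910
Convolve the two distributions (both contribute in 2-u steps):
  M: 0.7576×0.4090 = 0.309858
  M+2: 0.7576×0.5910 + 0.2424×0.4090 = 0.546883
  M+4: 0.2424×0.5910 = 0.143258
Scale to base peak (0.546883) = 100: 56.7 : 100.0 : 26.2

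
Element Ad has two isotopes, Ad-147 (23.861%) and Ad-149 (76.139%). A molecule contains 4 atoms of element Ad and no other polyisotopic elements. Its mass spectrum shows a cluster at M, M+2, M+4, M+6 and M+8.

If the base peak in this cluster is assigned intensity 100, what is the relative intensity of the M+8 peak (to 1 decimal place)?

79.8

Term probabilities: M 0.0032, M+2 0.0414, M+4 0.1980, M+6 0.4213, M+8 0.3361. Base peak = M+6.
P(M+6) = C(4,3) × 0.23861^1 × 0.76139^3 = 4 × 0.23861 × 0.441389 = 0.421279 (base)
P(M+8) = C(4,4) × 0.23861^0 × 0.76139^4 = 1 × 1.0000 × 0.33606917 = 0.336069
Relative intensity = 0.336069 / 0.421279 × 100 = 79.8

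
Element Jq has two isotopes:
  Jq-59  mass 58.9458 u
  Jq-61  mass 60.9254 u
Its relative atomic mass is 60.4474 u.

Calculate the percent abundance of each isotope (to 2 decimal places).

Writing the weighted mean with unknown fraction x of Jq-59:
58.9458·x + 60.9254·(1 − x) = 60.4474
(58.9458 − 60.9254)·x = 60.4474 − 60.9254
x = -0.4780 / -1.9796 = 0.24146 → 24.15% Jq-59, 75.85% Jq-61.

Jq-59: 24.15%, Jq-61: 75.85%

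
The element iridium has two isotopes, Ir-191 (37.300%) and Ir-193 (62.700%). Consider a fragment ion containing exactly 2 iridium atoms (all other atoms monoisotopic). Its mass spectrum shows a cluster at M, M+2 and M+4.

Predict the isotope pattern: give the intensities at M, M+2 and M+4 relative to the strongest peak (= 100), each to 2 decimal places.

29.74 : 100.00 : 84.05

Expanding (0.37300 + 0.62700)^2:
P(M) = 0.37300^2 = 0.139129
P(M+2) = 2 × 0.37300^1 × 0.62700^1 = 0.467742
P(M+4) = 0.62700^2 = 0.393129
The M+2 peak is largest (0.467742); scaling to 100 gives 29.74 : 100.00 : 84.05.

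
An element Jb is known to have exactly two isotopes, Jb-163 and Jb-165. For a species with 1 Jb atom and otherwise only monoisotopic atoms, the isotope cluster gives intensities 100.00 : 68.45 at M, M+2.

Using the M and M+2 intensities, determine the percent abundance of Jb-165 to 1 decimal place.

Let p = fractional abundance of Jb-163. I(M+2)/I(M) = [C(1,1)·p^0·(1−p)] / p^1 = 1·(1−p)/p = 68.45/100.00 = 0.6845
(1−p)/p = 0.6845/1 = 0.6845  ⇒  p = 1/(1 + 0.6845) = 0.5936
Jb-163: 59.4%, Jb-165: 40.6%.

40.6%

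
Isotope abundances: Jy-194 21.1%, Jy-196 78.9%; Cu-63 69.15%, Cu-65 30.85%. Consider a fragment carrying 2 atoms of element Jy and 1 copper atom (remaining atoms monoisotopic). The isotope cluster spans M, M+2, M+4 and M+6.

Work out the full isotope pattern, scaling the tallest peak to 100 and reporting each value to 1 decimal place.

Element Jy pattern (n=2): 0.044521 : 0.332958 : 0.622521
Copper pattern (n=1): 0.6915 : 0.3085
Convolve the two distributions (both contribute in 2-u steps):
  M: 0.044521×0.6915 = 0.030786
  M+2: 0.044521×0.3085 + 0.332958×0.6915 = 0.243975
  M+4: 0.332958×0.3085 + 0.622521×0.6915 = 0.533191
  M+6: 0.622521×0.3085 = 0.192048
Scale to base peak (0.533191) = 100: 5.8 : 45.8 : 100.0 : 36.0

5.8 : 45.8 : 100.0 : 36.0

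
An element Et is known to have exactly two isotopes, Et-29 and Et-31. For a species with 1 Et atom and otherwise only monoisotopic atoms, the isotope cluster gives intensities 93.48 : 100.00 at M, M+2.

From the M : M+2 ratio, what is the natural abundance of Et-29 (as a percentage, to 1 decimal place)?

48.3%

Let p = fractional abundance of Et-29. I(M+2)/I(M) = [C(1,1)·p^0·(1−p)] / p^1 = 1·(1−p)/p = 100.00/93.48 = 1.0697
(1−p)/p = 1.0697/1 = 1.0697  ⇒  p = 1/(1 + 1.0697) = 0.4832
Et-29: 48.3%, Et-31: 51.7%.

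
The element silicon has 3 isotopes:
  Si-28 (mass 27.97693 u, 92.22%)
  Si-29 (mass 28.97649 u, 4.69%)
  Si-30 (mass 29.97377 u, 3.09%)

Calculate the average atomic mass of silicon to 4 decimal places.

28.0855 u

Ar = Σ fᵢ·mᵢ = 0.9222 × 27.97693 + 0.0469 × 28.97649 + 0.0309 × 29.97377
= 25.800325 + 1.358997 + 0.926189 = 28.085511 u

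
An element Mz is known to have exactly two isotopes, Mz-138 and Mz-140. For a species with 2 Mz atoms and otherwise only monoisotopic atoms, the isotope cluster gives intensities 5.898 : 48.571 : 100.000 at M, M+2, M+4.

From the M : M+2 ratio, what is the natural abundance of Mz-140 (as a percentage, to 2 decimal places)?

If p is the fraction of Mz that is Mz-138, then I(M+2)/I(M) = [C(2,1)·p^1·(1−p)] / p^2 = 2·(1−p)/p = 48.571/5.898 = 8.2352
(1−p)/p = 8.2352/2 = 4.1176  ⇒  p = 1/(1 + 4.1176) = 0.1954
Mz-138: 19.54%, Mz-140: 80.46%.

80.46%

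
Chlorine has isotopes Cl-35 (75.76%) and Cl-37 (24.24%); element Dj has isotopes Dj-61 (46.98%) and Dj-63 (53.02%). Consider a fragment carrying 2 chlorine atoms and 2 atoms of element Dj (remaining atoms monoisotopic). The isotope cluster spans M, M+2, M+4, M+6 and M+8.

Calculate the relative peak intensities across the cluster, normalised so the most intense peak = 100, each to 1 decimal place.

34.5 : 100.0 : 97.4 : 36.1 : 4.5

Chlorine pattern (n=2): 0.57395776 : 0.36728448 : 0.05875776
Element Dj pattern (n=2): 0.22071204 : 0.49817592 : 0.28111204
Convolve the two distributions (both contribute in 2-u steps):
  M: 0.57395776×0.22071204 = 0.126679
  M+2: 0.57395776×0.49817592 + 0.36728448×0.22071204 = 0.366996
  M+4: 0.57395776×0.28111204 + 0.36728448×0.49817592 + 0.05875776×0.22071204 = 0.357287
  M+6: 0.36728448×0.28111204 + 0.05875776×0.49817592 = 0.132520
  M+8: 0.05875776×0.28111204 = 0.016518
Scale to base peak (0.366996) = 100: 34.5 : 100.0 : 97.4 : 36.1 : 4.5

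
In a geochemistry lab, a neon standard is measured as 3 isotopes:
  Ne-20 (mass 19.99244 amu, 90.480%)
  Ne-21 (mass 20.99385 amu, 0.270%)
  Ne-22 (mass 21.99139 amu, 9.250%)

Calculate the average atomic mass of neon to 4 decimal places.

20.1800 amu

Ar = Σ fᵢ·mᵢ = 0.90480 × 19.99244 + 0.00270 × 20.99385 + 0.09250 × 21.99139
= 18.089160 + 0.056683 + 2.034204 = 20.180047 amu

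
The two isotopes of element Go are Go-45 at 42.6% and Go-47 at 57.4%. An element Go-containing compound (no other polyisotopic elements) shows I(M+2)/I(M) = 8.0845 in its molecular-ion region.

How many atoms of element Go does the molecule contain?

6

The M+2/M ratio from n Go atoms is n · q/p = n · 0.574/0.426.
n = 8.0845 × 0.426/0.574 = 6.00 ≈ 6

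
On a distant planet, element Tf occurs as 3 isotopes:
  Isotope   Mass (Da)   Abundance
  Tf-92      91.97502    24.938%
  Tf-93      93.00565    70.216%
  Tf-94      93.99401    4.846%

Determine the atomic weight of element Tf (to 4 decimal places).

The abundance-weighted mean is 0.24938 × 91.97502 + 0.70216 × 93.00565 + 0.04846 × 93.99401
= 22.936730 + 65.304847 + 4.554950 = 92.796527 Da

92.7965 Da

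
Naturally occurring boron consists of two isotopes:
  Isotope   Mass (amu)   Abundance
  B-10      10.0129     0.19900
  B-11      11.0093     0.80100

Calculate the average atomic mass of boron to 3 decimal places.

10.811 amu

The abundance-weighted mean is 0.19900 × 10.0129 + 0.80100 × 11.0093
= 1.99257 + 8.81845 = 10.81102 amu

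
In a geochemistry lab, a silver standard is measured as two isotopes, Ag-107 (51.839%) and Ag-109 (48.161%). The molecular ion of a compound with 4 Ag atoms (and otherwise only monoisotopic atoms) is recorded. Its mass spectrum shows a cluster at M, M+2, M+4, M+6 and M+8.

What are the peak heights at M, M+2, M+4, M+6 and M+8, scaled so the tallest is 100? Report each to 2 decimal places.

Expanding (0.51839 + 0.48161)^4:
P(M) = 0.51839^4 = 0.072215
P(M+2) = 4 × 0.51839^3 × 0.48161^1 = 0.268365
P(M+4) = 6 × 0.51839^2 × 0.48161^2 = 0.373986
P(M+6) = 4 × 0.51839^1 × 0.48161^3 = 0.231634
P(M+8) = 0.48161^4 = 0.053800
The M+4 peak is largest (0.373986); scaling to 100 gives 19.31 : 71.76 : 100.00 : 61.94 : 14.39.

19.31 : 71.76 : 100.00 : 61.94 : 14.39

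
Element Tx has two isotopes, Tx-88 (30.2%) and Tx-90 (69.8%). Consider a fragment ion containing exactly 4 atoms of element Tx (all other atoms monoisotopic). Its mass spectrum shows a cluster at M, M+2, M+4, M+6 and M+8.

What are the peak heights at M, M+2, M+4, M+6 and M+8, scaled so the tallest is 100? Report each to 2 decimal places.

2.02 : 18.72 : 64.90 : 100.00 : 57.78

The 4 Tx atoms are independent, so intensities follow the terms of (0.302 + 0.698)^4.
P(M) = 0.302^4 = 0.008318
P(M+2) = 4 × 0.302^3 × 0.698^1 = 0.076902
P(M+4) = 6 × 0.302^2 × 0.698^2 = 0.266610
P(M+6) = 4 × 0.302^1 × 0.698^3 = 0.410803
P(M+8) = 0.698^4 = 0.237368
The M+6 peak is largest (0.410803); scaling to 100 gives 2.02 : 18.72 : 64.90 : 100.00 : 57.78.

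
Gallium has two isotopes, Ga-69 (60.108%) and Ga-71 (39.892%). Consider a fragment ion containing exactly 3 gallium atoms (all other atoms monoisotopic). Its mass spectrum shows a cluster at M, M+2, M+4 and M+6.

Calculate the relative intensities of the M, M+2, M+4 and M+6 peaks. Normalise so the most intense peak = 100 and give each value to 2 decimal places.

50.23 : 100.00 : 66.37 : 14.68

Each Ga atom is independently Ga-69 (p = 0.60108) or Ga-71 (q = 0.39892); the cluster is the binomial expansion (p + q)^3.
P(M) = 0.60108^3 = 0.217169
P(M+2) = 3 × 0.60108^2 × 0.39892^1 = 0.432386
P(M+4) = 3 × 0.60108^1 × 0.39892^2 = 0.286963
P(M+6) = 0.39892^3 = 0.063483
The M+2 peak is largest (0.432386); scaling to 100 gives 50.23 : 100.00 : 66.37 : 14.68.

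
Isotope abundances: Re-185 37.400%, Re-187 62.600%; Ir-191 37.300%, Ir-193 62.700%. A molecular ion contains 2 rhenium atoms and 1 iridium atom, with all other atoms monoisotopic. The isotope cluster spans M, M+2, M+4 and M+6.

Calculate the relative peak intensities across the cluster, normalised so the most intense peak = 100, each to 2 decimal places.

11.86 : 59.66 : 100.00 : 55.87

Rhenium pattern (n=2): 0.139876 : 0.468248 : 0.391876
Iridium pattern (n=1): 0.3730 : 0.6270
Convolve the two distributions (both contribute in 2-u steps):
  M: 0.139876×0.3730 = 0.052174
  M+2: 0.139876×0.6270 + 0.468248×0.3730 = 0.262359
  M+4: 0.468248×0.6270 + 0.391876×0.3730 = 0.439761
  M+6: 0.391876×0.6270 = 0.245706
Scale to base peak (0.439761) = 100: 11.86 : 59.66 : 100.00 : 55.87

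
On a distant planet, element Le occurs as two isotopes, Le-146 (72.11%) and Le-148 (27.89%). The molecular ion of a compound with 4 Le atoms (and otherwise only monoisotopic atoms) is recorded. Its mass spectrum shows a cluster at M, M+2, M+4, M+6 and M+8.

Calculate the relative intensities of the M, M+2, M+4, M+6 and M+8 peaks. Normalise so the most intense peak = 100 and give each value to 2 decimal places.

64.64 : 100.00 : 58.02 : 14.96 : 1.45

The 4 Le atoms are independent, so intensities follow the terms of (0.7211 + 0.2789)^4.
P(M) = 0.7211^4 = 0.270385
P(M+2) = 4 × 0.7211^3 × 0.2789^1 = 0.418307
P(M+4) = 6 × 0.7211^2 × 0.2789^2 = 0.242683
P(M+6) = 4 × 0.7211^1 × 0.2789^3 = 0.062575
P(M+8) = 0.2789^4 = 0.006051
The M+2 peak is largest (0.418307); scaling to 100 gives 64.64 : 100.00 : 58.02 : 14.96 : 1.45.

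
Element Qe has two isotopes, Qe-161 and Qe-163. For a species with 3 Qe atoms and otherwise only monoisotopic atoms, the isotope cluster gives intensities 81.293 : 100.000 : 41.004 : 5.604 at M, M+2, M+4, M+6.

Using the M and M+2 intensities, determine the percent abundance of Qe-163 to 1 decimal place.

Write p for the Qe-161 fraction. I(M+2)/I(M) = [C(3,1)·p^2·(1−p)] / p^3 = 3·(1−p)/p = 100.000/81.293 = 1.2301
(1−p)/p = 1.2301/3 = 0.4100  ⇒  p = 1/(1 + 0.4100) = 0.7092
Qe-161: 70.9%, Qe-163: 29.1%.

29.1%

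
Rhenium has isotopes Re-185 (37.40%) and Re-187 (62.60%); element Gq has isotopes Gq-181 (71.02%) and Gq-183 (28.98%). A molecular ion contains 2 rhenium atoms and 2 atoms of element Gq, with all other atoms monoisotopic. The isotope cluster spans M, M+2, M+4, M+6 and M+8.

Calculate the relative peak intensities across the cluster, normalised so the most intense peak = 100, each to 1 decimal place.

Rhenium pattern (n=2): 0.139876 : 0.468248 : 0.391876
Element Gq pattern (n=2): 0.50438404 : 0.41163192 : 0.08398404
Convolve the two distributions (both contribute in 2-u steps):
  M: 0.139876×0.50438404 = 0.070551
  M+2: 0.139876×0.41163192 + 0.468248×0.50438404 = 0.293754
  M+4: 0.139876×0.08398404 + 0.468248×0.41163192 + 0.391876×0.50438404 = 0.402149
  M+6: 0.468248×0.08398404 + 0.391876×0.41163192 = 0.200634
  M+8: 0.391876×0.08398404 = 0.032911
Scale to base peak (0.402149) = 100: 17.5 : 73.0 : 100.0 : 49.9 : 8.2

17.5 : 73.0 : 100.0 : 49.9 : 8.2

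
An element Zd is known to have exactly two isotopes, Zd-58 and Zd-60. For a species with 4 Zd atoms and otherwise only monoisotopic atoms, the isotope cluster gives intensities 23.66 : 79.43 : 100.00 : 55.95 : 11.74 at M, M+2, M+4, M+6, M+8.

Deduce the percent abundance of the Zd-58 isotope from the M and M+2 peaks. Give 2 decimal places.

54.37%

Write p for the Zd-58 fraction. I(M+2)/I(M) = [C(4,1)·p^3·(1−p)] / p^4 = 4·(1−p)/p = 79.43/23.66 = 3.3571
(1−p)/p = 3.3571/4 = 0.8393  ⇒  p = 1/(1 + 0.8393) = 0.5437
Zd-58: 54.37%, Zd-60: 45.63%.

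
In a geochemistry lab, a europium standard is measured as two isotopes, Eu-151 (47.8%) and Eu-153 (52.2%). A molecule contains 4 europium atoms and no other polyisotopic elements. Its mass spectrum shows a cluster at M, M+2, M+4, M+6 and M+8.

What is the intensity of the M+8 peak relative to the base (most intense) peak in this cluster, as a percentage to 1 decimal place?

Binomial terms of (0.478 + 0.522)^4: M 0.0522, M+2 0.2280, M+4 0.3735, M+6 0.2720, M+8 0.0742 → M+4 is the base peak.
P(M+4) = C(4,2) × 0.478^2 × 0.522^2 = 6 × 0.228484 × 0.272484 = 0.373549 (base)
P(M+8) = C(4,4) × 0.478^0 × 0.522^4 = 1 × 1.0000 × 0.07424753 = 0.074248
Relative intensity = 0.074248 / 0.373549 × 100 = 19.9

19.9%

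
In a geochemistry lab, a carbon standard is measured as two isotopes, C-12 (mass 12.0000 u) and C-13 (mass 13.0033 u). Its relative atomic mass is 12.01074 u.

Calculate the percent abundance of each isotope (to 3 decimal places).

C-12: 98.930%, C-13: 1.070%

Writing the weighted mean with unknown fraction x of C-12:
12.0000·x + 13.0033·(1 − x) = 12.01074
(12.0000 − 13.0033)·x = 12.01074 − 13.0033
x = -0.99256 / -1.0033 = 0.98930 → 98.930% C-12, 1.070% C-13.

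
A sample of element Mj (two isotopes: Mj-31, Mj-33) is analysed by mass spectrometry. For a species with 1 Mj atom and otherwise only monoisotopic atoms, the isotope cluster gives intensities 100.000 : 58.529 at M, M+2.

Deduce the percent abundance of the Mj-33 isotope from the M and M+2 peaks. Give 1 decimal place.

36.9%

If p is the fraction of Mj that is Mj-31, then I(M+2)/I(M) = [C(1,1)·p^0·(1−p)] / p^1 = 1·(1−p)/p = 58.529/100.000 = 0.5853
(1−p)/p = 0.5853/1 = 0.5853  ⇒  p = 1/(1 + 0.5853) = 0.6308
Mj-31: 63.1%, Mj-33: 36.9%.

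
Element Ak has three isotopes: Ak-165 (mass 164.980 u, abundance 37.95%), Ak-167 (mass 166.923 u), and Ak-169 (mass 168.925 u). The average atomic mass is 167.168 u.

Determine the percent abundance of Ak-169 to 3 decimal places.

49.069%

Let x and y be the fractions of Ak-167 and Ak-169. Then x + y = 1 − 0.3795 = 0.6205 and 166.923x + 168.925y = 167.168 − 0.3795×164.980 = 104.55809.
Substituting: 166.923x + 168.925(0.6205 − x) = 104.55809
(166.923 − 168.925)x = -0.2598725  ⇒  x = 0.12981, y = 0.49069
Ak-167: 12.981%, Ak-169: 49.069%.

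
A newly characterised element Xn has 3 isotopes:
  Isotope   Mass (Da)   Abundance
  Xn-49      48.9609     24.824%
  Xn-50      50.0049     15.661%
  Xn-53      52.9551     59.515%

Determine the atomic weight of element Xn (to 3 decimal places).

Average mass = Σ (abundance × isotope mass) = 0.24824 × 48.9609 + 0.15661 × 50.0049 + 0.59515 × 52.9551
= 12.15405 + 7.83127 + 31.51623 = 51.50155 Da

51.502 Da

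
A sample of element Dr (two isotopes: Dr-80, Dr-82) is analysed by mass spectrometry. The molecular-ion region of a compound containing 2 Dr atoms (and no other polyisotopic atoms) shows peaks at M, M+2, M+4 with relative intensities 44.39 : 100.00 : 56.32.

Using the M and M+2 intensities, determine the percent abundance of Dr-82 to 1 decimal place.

Let p = fractional abundance of Dr-80. I(M+2)/I(M) = [C(2,1)·p^1·(1−p)] / p^2 = 2·(1−p)/p = 100.00/44.39 = 2.2528
(1−p)/p = 2.2528/2 = 1.1264  ⇒  p = 1/(1 + 1.1264) = 0.4703
Dr-80: 47.0%, Dr-82: 53.0%.

53.0%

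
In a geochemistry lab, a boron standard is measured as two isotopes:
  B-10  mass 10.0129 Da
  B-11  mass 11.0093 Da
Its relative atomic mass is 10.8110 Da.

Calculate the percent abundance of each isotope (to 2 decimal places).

B-10: 19.90%, B-11: 80.10%

With x = fraction of B-10 (so B-11 is 1 − x):
10.0129·x + 11.0093·(1 − x) = 10.8110
(10.0129 − 11.0093)·x = 10.8110 − 11.0093
x = -0.1983 / -0.9964 = 0.19902 → 19.90% B-10, 80.10% B-11.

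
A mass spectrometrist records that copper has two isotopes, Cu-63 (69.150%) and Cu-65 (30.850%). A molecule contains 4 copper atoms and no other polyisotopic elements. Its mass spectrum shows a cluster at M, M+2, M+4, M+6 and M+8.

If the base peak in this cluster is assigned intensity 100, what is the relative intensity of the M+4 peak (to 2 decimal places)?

(0.69150 + 0.30850)^4 gives M 0.2286, M+2 0.4080, M+4 0.2731, M+6 0.0812, M+8 0.0091; the largest is M+2.
P(M+2) = C(4,1) × 0.69150^3 × 0.30850^1 = 4 × 0.33065611 × 0.3085 = 0.408030 (base)
P(M+4) = C(4,2) × 0.69150^2 × 0.30850^2 = 6 × 0.47817225 × 0.09517225 = 0.273052
Relative intensity = 0.273052 / 0.408030 × 100 = 66.92

66.92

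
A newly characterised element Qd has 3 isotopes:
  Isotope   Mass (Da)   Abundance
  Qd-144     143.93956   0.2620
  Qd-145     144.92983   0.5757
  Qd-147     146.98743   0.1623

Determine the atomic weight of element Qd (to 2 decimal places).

145.00 Da

Average mass = Σ (abundance × isotope mass) = 0.2620 × 143.93956 + 0.5757 × 144.92983 + 0.1623 × 146.98743
= 37.712165 + 83.436103 + 23.856060 = 145.004328 Da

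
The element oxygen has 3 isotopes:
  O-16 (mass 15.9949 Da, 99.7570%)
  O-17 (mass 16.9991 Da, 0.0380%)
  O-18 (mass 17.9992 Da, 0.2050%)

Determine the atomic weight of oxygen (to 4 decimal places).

15.9994 Da

Average mass = Σ (abundance × isotope mass) = 0.997570 × 15.9949 + 0.000380 × 16.9991 + 0.002050 × 17.9992
= 15.95603 + 0.00646 + 0.03690 = 15.99939 Da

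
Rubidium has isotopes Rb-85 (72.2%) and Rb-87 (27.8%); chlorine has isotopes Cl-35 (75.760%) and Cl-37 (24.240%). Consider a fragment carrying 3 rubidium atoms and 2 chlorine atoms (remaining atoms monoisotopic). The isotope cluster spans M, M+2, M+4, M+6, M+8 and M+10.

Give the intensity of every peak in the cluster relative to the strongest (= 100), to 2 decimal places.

Rubidium pattern (n=3): 0.37636705 : 0.43475086 : 0.16739714 : 0.02148495
Chlorine pattern (n=2): 0.57395776 : 0.36728448 : 0.05875776
Convolve the two distributions (both contribute in 2-u steps):
  M: 0.37636705×0.57395776 = 0.216019
  M+2: 0.37636705×0.36728448 + 0.43475086×0.57395776 = 0.387762
  M+4: 0.37636705×0.05875776 + 0.43475086×0.36728448 + 0.16739714×0.57395776 = 0.277871
  M+6: 0.43475086×0.05875776 + 0.16739714×0.36728448 + 0.02148495×0.57395776 = 0.099359
  M+8: 0.16739714×0.05875776 + 0.02148495×0.36728448 = 0.017727
  M+10: 0.02148495×0.05875776 = 0.001262
Scale to base peak (0.387762) = 100: 55.71 : 100.00 : 71.66 : 25.62 : 4.57 : 0.33

55.71 : 100.00 : 71.66 : 25.62 : 4.57 : 0.33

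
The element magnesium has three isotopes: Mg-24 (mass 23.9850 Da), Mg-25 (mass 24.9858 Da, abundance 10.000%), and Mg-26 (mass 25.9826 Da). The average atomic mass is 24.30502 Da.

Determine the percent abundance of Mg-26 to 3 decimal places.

11.010%

The remaining 90.000% is split between Mg-24 (fraction x) and Mg-26 (fraction 0.90000 − x).
Substituting: 23.9850x + 25.9826(0.90000 − x) = 21.80644
(23.9850 − 25.9826)x = -1.5779  ⇒  x = 0.78990, y = 0.11010
Mg-24: 78.990%, Mg-26: 11.010%.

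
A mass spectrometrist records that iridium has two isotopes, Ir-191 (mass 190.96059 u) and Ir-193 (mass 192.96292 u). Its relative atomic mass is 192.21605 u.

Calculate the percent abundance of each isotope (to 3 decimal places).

Let x be the fractional abundance of Ir-191; then Ir-193 has abundance 1 − x.
190.96059·x + 192.96292·(1 − x) = 192.21605
(190.96059 − 192.96292)·x = 192.21605 − 192.96292
x = -0.74687 / -2.00233 = 0.37300 → 37.300% Ir-191, 62.700% Ir-193.

Ir-191: 37.300%, Ir-193: 62.700%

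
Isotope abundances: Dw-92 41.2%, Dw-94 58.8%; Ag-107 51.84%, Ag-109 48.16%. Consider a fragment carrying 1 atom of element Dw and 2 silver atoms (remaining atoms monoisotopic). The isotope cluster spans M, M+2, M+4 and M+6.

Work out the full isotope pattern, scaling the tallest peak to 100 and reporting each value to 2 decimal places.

28.45 : 93.47 : 100.00 : 35.04

Element Dw pattern (n=1): 0.4120 : 0.5880
Silver pattern (n=2): 0.26873856 : 0.49932288 : 0.23193856
Convolve the two distributions (both contribute in 2-u steps):
  M: 0.4120×0.26873856 = 0.110720
  M+2: 0.4120×0.49932288 + 0.5880×0.26873856 = 0.363739
  M+4: 0.4120×0.23193856 + 0.5880×0.49932288 = 0.389161
  M+6: 0.5880×0.23193856 = 0.136380
Scale to base peak (0.389161) = 100: 28.45 : 93.47 : 100.00 : 35.04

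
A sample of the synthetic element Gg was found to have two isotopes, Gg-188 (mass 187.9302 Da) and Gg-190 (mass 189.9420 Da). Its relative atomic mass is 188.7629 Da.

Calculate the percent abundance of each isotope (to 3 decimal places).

Gg-188: 58.609%, Gg-190: 41.391%

Writing the weighted mean with unknown fraction x of Gg-188:
187.9302·x + 189.9420·(1 − x) = 188.7629
(187.9302 − 189.9420)·x = 188.7629 − 189.9420
x = -1.1791 / -2.0118 = 0.58609 → 58.609% Gg-188, 41.391% Gg-190.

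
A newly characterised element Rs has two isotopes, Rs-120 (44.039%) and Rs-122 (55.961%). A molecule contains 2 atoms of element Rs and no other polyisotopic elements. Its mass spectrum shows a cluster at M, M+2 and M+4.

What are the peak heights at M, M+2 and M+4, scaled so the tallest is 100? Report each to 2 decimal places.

The 2 Rs atoms are independent, so intensities follow the terms of (0.44039 + 0.55961)^2.
P(M) = 0.44039^2 = 0.193943
P(M+2) = 2 × 0.44039^1 × 0.55961^1 = 0.492893
P(M+4) = 0.55961^2 = 0.313163
The M+2 peak is largest (0.492893); scaling to 100 gives 39.35 : 100.00 : 63.54.

39.35 : 100.00 : 63.54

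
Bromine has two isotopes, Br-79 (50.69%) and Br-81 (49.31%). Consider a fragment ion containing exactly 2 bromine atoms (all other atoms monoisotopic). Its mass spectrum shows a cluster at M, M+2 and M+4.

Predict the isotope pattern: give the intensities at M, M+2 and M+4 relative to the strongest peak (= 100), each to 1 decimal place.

51.4 : 100.0 : 48.6

Expanding (0.5069 + 0.4931)^2:
P(M) = 0.5069^2 = 0.256948
P(M+2) = 2 × 0.5069^1 × 0.4931^1 = 0.499905
P(M+4) = 0.4931^2 = 0.243148
The M+2 peak is largest (0.499905); scaling to 100 gives 51.4 : 100.0 : 48.6.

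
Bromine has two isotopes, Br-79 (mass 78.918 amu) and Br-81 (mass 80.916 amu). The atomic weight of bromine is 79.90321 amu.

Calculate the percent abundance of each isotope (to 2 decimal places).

Let x be the fractional abundance of Br-79; then Br-81 has abundance 1 − x.
78.918·x + 80.916·(1 − x) = 79.90321
(78.918 − 80.916)·x = 79.90321 − 80.916
x = -1.01279 / -1.998 = 0.50690 → 50.69% Br-79, 49.31% Br-81.

Br-79: 50.69%, Br-81: 49.31%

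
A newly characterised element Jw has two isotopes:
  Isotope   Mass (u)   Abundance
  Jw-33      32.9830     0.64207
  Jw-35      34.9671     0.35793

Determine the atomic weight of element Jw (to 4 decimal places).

33.6932 u

Weight each isotope mass by its fractional abundance: 0.64207 × 32.9830 + 0.35793 × 34.9671
= 21.17739 + 12.51577 = 33.69316 u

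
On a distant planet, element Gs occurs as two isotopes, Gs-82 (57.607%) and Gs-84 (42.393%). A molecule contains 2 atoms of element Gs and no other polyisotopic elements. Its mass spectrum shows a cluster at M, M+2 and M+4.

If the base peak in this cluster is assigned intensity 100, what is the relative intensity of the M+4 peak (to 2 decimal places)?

Binomial terms of (0.57607 + 0.42393)^2: M 0.3319, M+2 0.4884, M+4 0.1797 → M+2 is the base peak.
P(M+2) = C(2,1) × 0.57607^1 × 0.42393^1 = 2 × 0.57607 × 0.42393 = 0.488427 (base)
P(M+4) = C(2,2) × 0.57607^0 × 0.42393^2 = 1 × 1.0000 × 0.17971664 = 0.179717
Relative intensity = 0.179717 / 0.488427 × 100 = 36.80

36.80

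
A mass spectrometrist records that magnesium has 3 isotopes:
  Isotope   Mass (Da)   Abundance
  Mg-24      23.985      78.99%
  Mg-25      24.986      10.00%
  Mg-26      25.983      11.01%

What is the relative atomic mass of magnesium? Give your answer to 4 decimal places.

24.3051 Da

Weight each isotope mass by its fractional abundance: 0.7899 × 23.985 + 0.1000 × 24.986 + 0.1101 × 25.983
= 18.94575 + 2.49860 + 2.86073 = 24.30508 Da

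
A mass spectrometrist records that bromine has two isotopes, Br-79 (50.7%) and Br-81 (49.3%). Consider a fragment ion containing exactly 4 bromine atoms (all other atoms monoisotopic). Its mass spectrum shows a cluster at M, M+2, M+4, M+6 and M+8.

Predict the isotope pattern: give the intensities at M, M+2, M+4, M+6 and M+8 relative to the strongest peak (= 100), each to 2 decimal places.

17.63 : 68.56 : 100.00 : 64.83 : 15.76

Expanding (0.507 + 0.493)^4:
P(M) = 0.507^4 = 0.066074
P(M+2) = 4 × 0.507^3 × 0.493^1 = 0.256999
P(M+4) = 6 × 0.507^2 × 0.493^2 = 0.374853
P(M+6) = 4 × 0.507^1 × 0.493^3 = 0.243001
P(M+8) = 0.493^4 = 0.059073
The M+4 peak is largest (0.374853); scaling to 100 gives 17.63 : 68.56 : 100.00 : 64.83 : 15.76.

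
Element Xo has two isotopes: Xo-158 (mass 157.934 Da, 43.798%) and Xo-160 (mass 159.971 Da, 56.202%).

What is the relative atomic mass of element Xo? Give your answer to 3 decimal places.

Average mass = Σ (abundance × isotope mass) = 0.43798 × 157.934 + 0.56202 × 159.971
= 69.1719 + 89.9069 = 159.0788 Da

159.079 Da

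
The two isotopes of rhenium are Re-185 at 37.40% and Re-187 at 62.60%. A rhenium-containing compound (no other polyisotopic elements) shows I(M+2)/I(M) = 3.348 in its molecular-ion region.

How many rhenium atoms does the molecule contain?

2

For n independent Re atoms, I(M+2)/I(M) = n · (abundance Re-187) / (abundance Re-185) = n · 0.6260/0.3740.
n = 3.348 × 0.3740/0.6260 = 2.00 ≈ 2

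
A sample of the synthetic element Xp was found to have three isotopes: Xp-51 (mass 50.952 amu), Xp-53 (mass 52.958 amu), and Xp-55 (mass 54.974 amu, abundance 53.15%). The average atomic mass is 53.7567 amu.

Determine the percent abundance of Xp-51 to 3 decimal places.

The remaining 46.85% is split between Xp-51 (fraction x) and Xp-53 (fraction 0.4685 − x).
Substituting: 50.952x + 52.958(0.4685 − x) = 24.538019
(50.952 − 52.958)x = -0.272804  ⇒  x = 0.13599, y = 0.33251
Xp-51: 13.599%, Xp-53: 33.251%.

13.599%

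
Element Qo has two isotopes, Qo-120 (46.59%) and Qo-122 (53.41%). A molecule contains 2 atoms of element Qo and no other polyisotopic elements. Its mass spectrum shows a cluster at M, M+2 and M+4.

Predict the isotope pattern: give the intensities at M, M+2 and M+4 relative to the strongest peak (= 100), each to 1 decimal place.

Expanding (0.4659 + 0.5341)^2:
P(M) = 0.4659^2 = 0.217063
P(M+2) = 2 × 0.4659^1 × 0.5341^1 = 0.497674
P(M+4) = 0.5341^2 = 0.285263
The M+2 peak is largest (0.497674); scaling to 100 gives 43.6 : 100.0 : 57.3.

43.6 : 100.0 : 57.3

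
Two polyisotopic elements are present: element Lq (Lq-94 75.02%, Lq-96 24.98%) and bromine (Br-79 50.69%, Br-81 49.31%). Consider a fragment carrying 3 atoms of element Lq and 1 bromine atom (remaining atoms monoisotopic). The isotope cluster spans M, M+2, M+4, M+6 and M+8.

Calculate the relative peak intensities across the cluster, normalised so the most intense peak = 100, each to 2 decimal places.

Element Lq pattern (n=3): 0.42221259 : 0.42176235 : 0.14043753 : 0.01558753
Bromine pattern (n=1): 0.5069 : 0.4931
Convolve the two distributions (both contribute in 2-u steps):
  M: 0.42221259×0.5069 = 0.214020
  M+2: 0.42221259×0.4931 + 0.42176235×0.5069 = 0.421984
  M+4: 0.42176235×0.4931 + 0.14043753×0.5069 = 0.279159
  M+6: 0.14043753×0.4931 + 0.01558753×0.5069 = 0.077151
  M+8: 0.01558753×0.4931 = 0.007686
Scale to base peak (0.421984) = 100: 50.72 : 100.00 : 66.15 : 18.28 : 1.82

50.72 : 100.00 : 66.15 : 18.28 : 1.82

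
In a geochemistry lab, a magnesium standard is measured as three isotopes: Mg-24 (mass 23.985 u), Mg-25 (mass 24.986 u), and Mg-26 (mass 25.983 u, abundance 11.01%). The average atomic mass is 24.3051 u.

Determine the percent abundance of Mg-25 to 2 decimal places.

10.00%

Let x and y be the fractions of Mg-24 and Mg-25. Then x + y = 1 − 0.1101 = 0.8899 and 23.985x + 24.986y = 24.3051 − 0.1101×25.983 = 21.4443717.
Substituting: 23.985x + 24.986(0.8899 − x) = 21.4443717
(23.985 − 24.986)x = -0.7906697  ⇒  x = 0.78988, y = 0.10002
Mg-24: 78.99%, Mg-25: 10.00%.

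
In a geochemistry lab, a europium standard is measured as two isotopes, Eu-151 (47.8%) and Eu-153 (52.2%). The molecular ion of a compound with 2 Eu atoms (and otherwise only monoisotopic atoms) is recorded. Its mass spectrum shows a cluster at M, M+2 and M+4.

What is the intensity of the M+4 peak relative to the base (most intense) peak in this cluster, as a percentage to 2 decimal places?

(0.478 + 0.522)^2 gives M 0.2285, M+2 0.4990, M+4 0.2725; the largest is M+2.
P(M+2) = C(2,1) × 0.478^1 × 0.522^1 = 2 × 0.4780 × 0.5220 = 0.499032 (base)
P(M+4) = C(2,2) × 0.478^0 × 0.522^2 = 1 × 1.0000 × 0.272484 = 0.272484
Relative intensity = 0.272484 / 0.499032 × 100 = 54.60

54.60%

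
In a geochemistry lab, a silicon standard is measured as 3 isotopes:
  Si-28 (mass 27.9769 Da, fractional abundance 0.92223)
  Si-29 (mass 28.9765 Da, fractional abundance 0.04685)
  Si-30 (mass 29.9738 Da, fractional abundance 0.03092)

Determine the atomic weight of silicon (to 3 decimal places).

Average mass = Σ (abundance × isotope mass) = 0.92223 × 27.9769 + 0.04685 × 28.9765 + 0.03092 × 29.9738
= 25.80114 + 1.35755 + 0.92679 = 28.08548 Da

28.085 Da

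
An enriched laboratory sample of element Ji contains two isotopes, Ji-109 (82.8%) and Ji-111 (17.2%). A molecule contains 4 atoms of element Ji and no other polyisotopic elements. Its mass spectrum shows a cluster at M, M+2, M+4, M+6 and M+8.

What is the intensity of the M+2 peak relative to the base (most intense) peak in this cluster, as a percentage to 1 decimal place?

83.1%

Binomial terms of (0.828 + 0.172)^4: M 0.4700, M+2 0.3906, M+4 0.1217, M+6 0.0169, M+8 0.0009 → M is the base peak.
P(M) = C(4,0) × 0.828^4 × 0.172^0 = 1 × 0.47002542 × 1.0000 = 0.470025 (base)
P(M+2) = C(4,1) × 0.828^3 × 0.172^1 = 4 × 0.56766355 × 0.1720 = 0.390553
Relative intensity = 0.390553 / 0.470025 × 100 = 83.1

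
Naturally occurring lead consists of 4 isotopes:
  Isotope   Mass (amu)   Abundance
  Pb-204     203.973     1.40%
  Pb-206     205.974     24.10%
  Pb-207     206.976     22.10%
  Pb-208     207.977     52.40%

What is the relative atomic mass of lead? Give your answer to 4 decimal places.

207.2170 amu

Weight each isotope mass by its fractional abundance: 0.0140 × 203.973 + 0.2410 × 205.974 + 0.2210 × 206.976 + 0.5240 × 207.977
= 2.85562 + 49.63973 + 45.74170 + 108.97995 = 207.21700 amu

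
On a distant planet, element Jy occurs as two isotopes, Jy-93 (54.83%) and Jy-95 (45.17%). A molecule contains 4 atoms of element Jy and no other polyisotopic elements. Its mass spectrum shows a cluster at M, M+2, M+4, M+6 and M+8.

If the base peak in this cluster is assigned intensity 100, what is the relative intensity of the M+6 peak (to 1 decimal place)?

(0.5483 + 0.4517)^4 gives M 0.0904, M+2 0.2978, M+4 0.3680, M+6 0.2021, M+8 0.0416; the largest is M+4.
P(M+4) = C(4,2) × 0.5483^2 × 0.4517^2 = 6 × 0.30063289 × 0.20403289 = 0.368034 (base)
P(M+6) = C(4,3) × 0.5483^1 × 0.4517^3 = 4 × 0.5483 × 0.09216166 = 0.202129
Relative intensity = 0.202129 / 0.368034 × 100 = 54.9

54.9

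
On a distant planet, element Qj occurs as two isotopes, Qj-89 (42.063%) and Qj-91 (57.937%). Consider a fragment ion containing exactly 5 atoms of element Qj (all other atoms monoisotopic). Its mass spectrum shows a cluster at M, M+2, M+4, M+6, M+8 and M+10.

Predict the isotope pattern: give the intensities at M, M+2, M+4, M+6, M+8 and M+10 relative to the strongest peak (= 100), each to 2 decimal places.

3.83 : 26.35 : 72.60 : 100.00 : 68.87 : 18.97

Expanding (0.42063 + 0.57937)^5:
P(M) = 0.42063^5 = 0.013167
P(M+2) = 5 × 0.42063^4 × 0.57937^1 = 0.090683
P(M+4) = 10 × 0.42063^3 × 0.57937^2 = 0.249812
P(M+6) = 10 × 0.42063^2 × 0.57937^3 = 0.344087
P(M+8) = 5 × 0.42063^1 × 0.57937^4 = 0.236970
P(M+10) = 0.57937^5 = 0.065280
The M+6 peak is largest (0.344087); scaling to 100 gives 3.83 : 26.35 : 72.60 : 100.00 : 68.87 : 18.97.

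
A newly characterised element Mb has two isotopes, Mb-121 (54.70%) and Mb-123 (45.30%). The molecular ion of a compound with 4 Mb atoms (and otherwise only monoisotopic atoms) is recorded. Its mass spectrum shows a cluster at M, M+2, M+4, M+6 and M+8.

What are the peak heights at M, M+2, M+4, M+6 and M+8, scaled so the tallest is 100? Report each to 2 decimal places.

24.30 : 80.50 : 100.00 : 55.21 : 11.43

The 4 Mb atoms are independent, so intensities follow the terms of (0.5470 + 0.4530)^4.
P(M) = 0.5470^4 = 0.089526
P(M+2) = 4 × 0.5470^3 × 0.4530^1 = 0.296565
P(M+4) = 6 × 0.5470^2 × 0.4530^2 = 0.368402
P(M+6) = 4 × 0.5470^1 × 0.4530^3 = 0.203396
P(M+8) = 0.4530^4 = 0.042111
The M+4 peak is largest (0.368402); scaling to 100 gives 24.30 : 80.50 : 100.00 : 55.21 : 11.43.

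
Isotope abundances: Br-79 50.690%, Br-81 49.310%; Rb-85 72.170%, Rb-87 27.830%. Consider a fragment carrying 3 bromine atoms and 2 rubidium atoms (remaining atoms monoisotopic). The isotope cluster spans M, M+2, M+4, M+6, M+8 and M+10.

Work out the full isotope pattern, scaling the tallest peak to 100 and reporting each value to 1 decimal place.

Bromine pattern (n=3): 0.13024674 : 0.3801026 : 0.36975457 : 0.11989609
Rubidium pattern (n=2): 0.52085089 : 0.40169822 : 0.07745089
Convolve the two distributions (both contribute in 2-u steps):
  M: 0.13024674×0.52085089 = 0.067839
  M+2: 0.13024674×0.40169822 + 0.3801026×0.52085089 = 0.250297
  M+4: 0.13024674×0.07745089 + 0.3801026×0.40169822 + 0.36975457×0.52085089 = 0.355361
  M+6: 0.3801026×0.07745089 + 0.36975457×0.40169822 + 0.11989609×0.52085089 = 0.240417
  M+8: 0.36975457×0.07745089 + 0.11989609×0.40169822 = 0.076800
  M+10: 0.11989609×0.07745089 = 0.009286
Scale to base peak (0.355361) = 100: 19.1 : 70.4 : 100.0 : 67.7 : 21.6 : 2.6

19.1 : 70.4 : 100.0 : 67.7 : 21.6 : 2.6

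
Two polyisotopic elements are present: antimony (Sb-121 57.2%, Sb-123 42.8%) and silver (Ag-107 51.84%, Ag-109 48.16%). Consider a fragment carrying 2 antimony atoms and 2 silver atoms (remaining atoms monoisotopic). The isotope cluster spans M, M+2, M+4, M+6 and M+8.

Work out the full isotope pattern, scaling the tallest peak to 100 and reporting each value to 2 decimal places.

Antimony pattern (n=2): 0.327184 : 0.489632 : 0.183184
Silver pattern (n=2): 0.26873856 : 0.49932288 : 0.23193856
Convolve the two distributions (both contribute in 2-u steps):
  M: 0.327184×0.26873856 = 0.087927
  M+2: 0.327184×0.49932288 + 0.489632×0.26873856 = 0.294953
  M+4: 0.327184×0.23193856 + 0.489632×0.49932288 + 0.183184×0.26873856 = 0.369600
  M+6: 0.489632×0.23193856 + 0.183184×0.49932288 = 0.205033
  M+8: 0.183184×0.23193856 = 0.042487
Scale to base peak (0.369600) = 100: 23.79 : 79.80 : 100.00 : 55.47 : 11.50

23.79 : 79.80 : 100.00 : 55.47 : 11.50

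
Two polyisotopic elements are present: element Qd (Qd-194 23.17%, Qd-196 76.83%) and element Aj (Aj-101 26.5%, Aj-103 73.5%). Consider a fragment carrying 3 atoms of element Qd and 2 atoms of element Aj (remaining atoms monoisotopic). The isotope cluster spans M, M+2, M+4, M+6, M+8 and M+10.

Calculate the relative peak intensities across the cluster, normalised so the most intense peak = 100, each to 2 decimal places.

Element Qd pattern (n=3): 0.01243879 : 0.1237383 : 0.41030703 : 0.45351588
Element Aj pattern (n=2): 0.070225 : 0.38955 : 0.540225
Convolve the two distributions (both contribute in 2-u steps):
  M: 0.01243879×0.070225 = 0.000874
  M+2: 0.01243879×0.38955 + 0.1237383×0.070225 = 0.013535
  M+4: 0.01243879×0.540225 + 0.1237383×0.38955 + 0.41030703×0.070225 = 0.083736
  M+6: 0.1237383×0.540225 + 0.41030703×0.38955 + 0.45351588×0.070225 = 0.258530
  M+8: 0.41030703×0.540225 + 0.45351588×0.38955 = 0.398325
  M+10: 0.45351588×0.540225 = 0.245001
Scale to base peak (0.398325) = 100: 0.22 : 3.40 : 21.02 : 64.90 : 100.00 : 61.51

0.22 : 3.40 : 21.02 : 64.90 : 100.00 : 61.51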